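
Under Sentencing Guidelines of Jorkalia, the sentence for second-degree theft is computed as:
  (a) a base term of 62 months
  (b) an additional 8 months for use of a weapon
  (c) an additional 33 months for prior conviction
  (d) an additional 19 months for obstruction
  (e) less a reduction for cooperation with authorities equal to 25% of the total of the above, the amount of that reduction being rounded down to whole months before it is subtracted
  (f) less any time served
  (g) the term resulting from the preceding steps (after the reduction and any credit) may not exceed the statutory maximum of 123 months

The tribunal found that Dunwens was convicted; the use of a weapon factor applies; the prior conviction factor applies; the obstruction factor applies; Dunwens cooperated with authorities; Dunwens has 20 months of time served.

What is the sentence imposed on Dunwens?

Use of a weapon enhancement: +8 months
Prior conviction enhancement: +33 months
Obstruction enhancement: +19 months
Adjusted term: 62 months + 8 months + 33 months + 19 months = 122 months
Cooperation with authorities reduction: 25% of 122 months = 30 months (rounded down)
After reduction: 122 − 30 = 92 months
Less time served: 92 months − 20 months = 72 months
Cap at 123 months: 72 months is within the cap, no reduction.

72 months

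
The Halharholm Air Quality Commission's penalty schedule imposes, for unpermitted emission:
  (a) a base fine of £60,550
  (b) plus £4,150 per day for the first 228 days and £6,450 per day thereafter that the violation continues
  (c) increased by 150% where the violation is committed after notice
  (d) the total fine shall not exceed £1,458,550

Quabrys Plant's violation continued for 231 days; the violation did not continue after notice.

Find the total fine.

First 228 days: 228 × £4,150 = £946,200
Remaining days: (231 − 228) × £6,450 = £19,350
Per-day component: £946,200 + £19,350 = £965,550
Base plus per-day: £60,550 + £965,550 = £1,026,100
The violation did not continue after notice: no 150% increase.
Cap at £1,458,550: £1,026,100 is within the cap, no reduction.

Civil penalty: £1,026,100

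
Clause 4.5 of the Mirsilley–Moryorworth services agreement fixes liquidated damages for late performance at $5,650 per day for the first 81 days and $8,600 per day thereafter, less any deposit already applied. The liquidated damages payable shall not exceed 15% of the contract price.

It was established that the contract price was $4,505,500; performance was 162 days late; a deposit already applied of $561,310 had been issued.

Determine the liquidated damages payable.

$592,940

First 81 days: 81 × $5,650 = $457,650
Remaining days: (162 − 81) × $8,600 = $696,600
Accrued per-day damages: $457,650 + $696,600 = $1,154,250
Less deposit already applied: $1,154,250 − $561,310 = $592,940
Cap: 15% of $4,505,500 = $675,825
Cap at $675,825: $592,940 is within the cap, no reduction.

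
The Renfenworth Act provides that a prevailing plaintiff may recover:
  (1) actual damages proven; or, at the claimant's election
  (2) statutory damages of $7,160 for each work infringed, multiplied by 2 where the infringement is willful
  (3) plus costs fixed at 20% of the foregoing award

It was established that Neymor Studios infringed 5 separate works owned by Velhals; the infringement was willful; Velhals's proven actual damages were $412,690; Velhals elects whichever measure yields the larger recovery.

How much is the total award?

$495,228

Statutory damages: 5 × $7,160 = $35,800
Doubled: 2 × $35,800 = $71,600
Greater of actual damages ($412,690) or enhanced statutory damages ($71,600): $412,690
Costs: 20% of $412,690 = $82,538
Award plus costs: $412,690 + $82,538 = $495,228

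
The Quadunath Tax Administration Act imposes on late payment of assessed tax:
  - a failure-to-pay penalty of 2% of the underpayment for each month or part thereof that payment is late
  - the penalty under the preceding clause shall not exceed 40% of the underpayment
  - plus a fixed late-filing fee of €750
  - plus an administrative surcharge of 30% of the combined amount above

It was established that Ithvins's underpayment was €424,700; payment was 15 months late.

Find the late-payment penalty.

Accrued rate: 2% × 15 = 30%, capped at 40% → 30%
Failure-to-pay penalty: 30% of €424,700 = €127,410
Penalty before surcharge: €127,410 + €750 = €128,160
Administrative surcharge: 30% of €128,160 = €38,448
Total penalty: €128,160 + €38,448 = €166,608

Penalty: €166,608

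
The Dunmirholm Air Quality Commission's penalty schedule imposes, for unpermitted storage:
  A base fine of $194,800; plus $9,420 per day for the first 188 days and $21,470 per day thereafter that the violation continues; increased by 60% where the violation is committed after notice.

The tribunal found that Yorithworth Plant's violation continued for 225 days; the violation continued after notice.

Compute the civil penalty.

$4,416,240

First 188 days: 188 × $9,420 = $1,770,960
Remaining days: (225 − 188) × $21,470 = $794,390
Per-day component: $1,770,960 + $794,390 = $2,565,350
Base plus per-day: $194,800 + $2,565,350 = $2,760,150
Enhancement: 60% of $2,760,150 = $1,656,090
Enhanced fine: $2,760,150 + $1,656,090 = $4,416,240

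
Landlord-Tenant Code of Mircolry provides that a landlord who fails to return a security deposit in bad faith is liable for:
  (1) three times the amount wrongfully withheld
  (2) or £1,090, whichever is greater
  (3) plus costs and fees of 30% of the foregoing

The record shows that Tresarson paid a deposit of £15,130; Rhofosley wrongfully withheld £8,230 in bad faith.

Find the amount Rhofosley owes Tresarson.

Recovery: £32,097

Trebled: 3 × £8,230 = £24,690
Minimum £1,090: £24,690 meets the minimum, no increase.
Costs and fees: 30% of £24,690 = £7,407
Total recovery: £24,690 + £7,407 = £32,097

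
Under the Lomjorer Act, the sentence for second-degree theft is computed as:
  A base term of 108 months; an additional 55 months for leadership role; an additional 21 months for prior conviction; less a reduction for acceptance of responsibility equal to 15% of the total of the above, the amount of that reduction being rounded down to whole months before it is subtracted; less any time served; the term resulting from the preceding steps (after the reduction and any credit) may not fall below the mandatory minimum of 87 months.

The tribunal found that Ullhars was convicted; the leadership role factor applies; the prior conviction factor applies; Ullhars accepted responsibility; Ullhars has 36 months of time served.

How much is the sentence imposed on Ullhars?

Sentence: 121 months

Leadership role enhancement: +55 months
Prior conviction enhancement: +21 months
Adjusted term: 108 months + 55 months + 21 months = 184 months
Acceptance of responsibility reduction: 15% of 184 months = 27 months (rounded down)
After reduction: 184 − 27 = 157 months
Less time served: 157 months − 36 months = 121 months
Minimum 87 months: 121 months meets the minimum, no increase.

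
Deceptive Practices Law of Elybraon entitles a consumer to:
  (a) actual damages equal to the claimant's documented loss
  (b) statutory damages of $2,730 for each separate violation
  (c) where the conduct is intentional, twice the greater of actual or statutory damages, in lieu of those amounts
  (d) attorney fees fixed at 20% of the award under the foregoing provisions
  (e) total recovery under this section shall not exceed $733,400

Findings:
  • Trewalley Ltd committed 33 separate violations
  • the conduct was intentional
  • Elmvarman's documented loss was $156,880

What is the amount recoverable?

$376,512

Statutory damages: 33 × $2,730 = $90,090
Greater of actual damages ($156,880) or statutory damages ($90,090): $156,880
Doubled: 2 × $156,880 = $313,760
Attorney fees: 20% of $313,760 = $62,752
Total before cap: $313,760 + $62,752 = $376,512
Cap at $733,400: $376,512 is within the cap, no reduction.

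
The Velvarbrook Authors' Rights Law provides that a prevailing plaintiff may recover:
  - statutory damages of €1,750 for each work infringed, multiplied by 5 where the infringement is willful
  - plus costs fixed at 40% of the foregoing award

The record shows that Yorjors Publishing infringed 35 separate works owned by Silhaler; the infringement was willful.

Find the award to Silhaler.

€428,750

Statutory damages: 35 × €1,750 = €61,250
Multiplied by 5: 5 × €61,250 = €306,250
Costs: 40% of €306,250 = €122,500
Award plus costs: €306,250 + €122,500 = €428,750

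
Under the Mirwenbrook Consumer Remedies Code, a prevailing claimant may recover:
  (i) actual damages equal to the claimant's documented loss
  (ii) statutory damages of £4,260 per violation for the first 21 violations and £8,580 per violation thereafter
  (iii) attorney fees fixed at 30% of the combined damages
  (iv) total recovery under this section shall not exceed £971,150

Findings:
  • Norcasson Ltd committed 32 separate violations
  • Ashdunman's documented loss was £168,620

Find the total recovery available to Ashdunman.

£458,198

First 21 violations: 21 × £4,260 = £89,460
Remaining violations: (32 − 21) × £8,580 = £94,380
Statutory damages: £89,460 + £94,380 = £183,840
Combined damages: £168,620 + £183,840 = £352,460
Attorney fees: 30% of £352,460 = £105,738
Total before cap: £352,460 + £105,738 = £458,198
Cap at £971,150: £458,198 is within the cap, no reduction.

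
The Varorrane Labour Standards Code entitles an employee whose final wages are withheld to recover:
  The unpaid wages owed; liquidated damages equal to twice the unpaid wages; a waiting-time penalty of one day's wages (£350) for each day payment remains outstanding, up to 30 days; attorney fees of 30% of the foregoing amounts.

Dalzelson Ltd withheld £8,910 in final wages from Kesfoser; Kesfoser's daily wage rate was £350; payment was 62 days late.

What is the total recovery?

Doubled: 2 × £8,910 = £17,820
Penalty days: min(62, 30) = 30
Waiting-time penalty: 30 × £350 = £10,500
Subtotal: £8,910 + £17,820 + £10,500 = £37,230
Attorney fees: 30% of £37,230 = £11,169
Total award: £37,230 + £11,169 = £48,399

Total award: £48,399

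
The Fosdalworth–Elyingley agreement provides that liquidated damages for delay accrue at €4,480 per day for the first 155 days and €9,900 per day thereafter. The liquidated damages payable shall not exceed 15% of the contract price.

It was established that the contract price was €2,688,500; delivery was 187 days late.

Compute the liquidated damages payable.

€403,275

First 155 days: 155 × €4,480 = €694,400
Remaining days: (187 − 155) × €9,900 = €316,800
Accrued per-day damages: €694,400 + €316,800 = €1,011,200
Cap: 15% of €2,688,500 = €403,275
Cap at €403,275: €1,011,200 exceeds the cap → €403,275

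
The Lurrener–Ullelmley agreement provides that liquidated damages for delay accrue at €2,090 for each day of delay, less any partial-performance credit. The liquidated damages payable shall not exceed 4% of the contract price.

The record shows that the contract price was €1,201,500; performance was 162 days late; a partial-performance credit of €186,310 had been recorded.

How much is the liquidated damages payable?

Per-day damages: 162 × €2,090 = €338,580
Less partial-performance credit: €338,580 − €186,310 = €152,270
Cap: 4% of €1,201,500 = €48,060
Cap at €48,060: €152,270 exceeds the cap → €48,060

€48,060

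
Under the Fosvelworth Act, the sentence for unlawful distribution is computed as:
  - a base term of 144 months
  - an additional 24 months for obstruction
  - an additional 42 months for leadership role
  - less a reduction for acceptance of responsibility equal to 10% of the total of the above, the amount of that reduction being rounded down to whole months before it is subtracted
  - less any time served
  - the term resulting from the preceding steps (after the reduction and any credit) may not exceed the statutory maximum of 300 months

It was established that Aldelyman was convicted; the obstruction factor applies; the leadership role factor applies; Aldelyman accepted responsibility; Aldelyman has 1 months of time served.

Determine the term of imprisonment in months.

Obstruction enhancement: +24 months
Leadership role enhancement: +42 months
Adjusted term: 144 months + 24 months + 42 months = 210 months
Acceptance of responsibility reduction: 10% of 210 months = 21 months (rounded down)
After reduction: 210 − 21 = 189 months
Less time served: 189 months − 1 months = 188 months
Cap at 300 months: 188 months is within the cap, no reduction.

188 months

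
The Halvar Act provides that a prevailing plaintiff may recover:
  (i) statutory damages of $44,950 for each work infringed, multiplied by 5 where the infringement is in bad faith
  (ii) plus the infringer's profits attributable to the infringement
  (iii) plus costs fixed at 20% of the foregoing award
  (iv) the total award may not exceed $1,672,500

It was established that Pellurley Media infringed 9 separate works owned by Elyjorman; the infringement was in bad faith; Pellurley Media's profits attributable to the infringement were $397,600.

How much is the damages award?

$1,672,500

Statutory damages: 9 × $44,950 = $404,550
Multiplied by 5: 5 × $404,550 = $2,022,750
Combined award: $2,022,750 + $397,600 = $2,420,350
Costs: 20% of $2,420,350 = $484,070
Award plus costs: $2,420,350 + $484,070 = $2,904,420
Cap at $1,672,500: $2,904,420 exceeds the cap → $1,672,500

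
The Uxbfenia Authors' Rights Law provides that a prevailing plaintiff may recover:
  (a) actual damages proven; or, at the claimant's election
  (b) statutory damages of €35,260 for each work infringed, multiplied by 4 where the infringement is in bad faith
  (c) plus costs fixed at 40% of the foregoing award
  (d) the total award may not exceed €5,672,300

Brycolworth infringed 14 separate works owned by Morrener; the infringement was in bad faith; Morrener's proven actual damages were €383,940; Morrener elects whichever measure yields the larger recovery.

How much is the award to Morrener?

€2,764,384

Statutory damages: 14 × €35,260 = €493,640
Multiplied by 4: 4 × €493,640 = €1,974,560
Greater of actual damages (€383,940) or enhanced statutory damages (€1,974,560): €1,974,560
Costs: 40% of €1,974,560 = €789,824
Award plus costs: €1,974,560 + €789,824 = €2,764,384
Cap at €5,672,300: €2,764,384 is within the cap, no reduction.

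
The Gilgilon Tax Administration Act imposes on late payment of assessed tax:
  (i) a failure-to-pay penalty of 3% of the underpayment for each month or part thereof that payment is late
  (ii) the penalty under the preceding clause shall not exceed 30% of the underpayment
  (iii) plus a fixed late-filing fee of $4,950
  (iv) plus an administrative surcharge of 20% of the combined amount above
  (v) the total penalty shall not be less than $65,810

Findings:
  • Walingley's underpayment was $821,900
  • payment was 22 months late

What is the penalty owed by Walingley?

Accrued rate: 3% × 22 = 66%, capped at 30% → 30%
Failure-to-pay penalty: 30% of $821,900 = $246,570
Penalty before surcharge: $246,570 + $4,950 = $251,520
Administrative surcharge: 20% of $251,520 = $50,304
Total penalty: $251,520 + $50,304 = $301,824
Minimum $65,810: $301,824 meets the minimum, no increase.

$301,824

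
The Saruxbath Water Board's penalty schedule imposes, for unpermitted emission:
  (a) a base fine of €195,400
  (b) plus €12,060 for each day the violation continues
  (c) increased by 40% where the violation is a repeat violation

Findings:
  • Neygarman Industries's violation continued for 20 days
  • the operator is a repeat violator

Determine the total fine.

Civil penalty: €611,240

Per-day component: 20 × €12,060 = €241,200
Base plus per-day: €195,400 + €241,200 = €436,600
Enhancement: 40% of €436,600 = €174,640
Enhanced fine: €436,600 + €174,640 = €611,240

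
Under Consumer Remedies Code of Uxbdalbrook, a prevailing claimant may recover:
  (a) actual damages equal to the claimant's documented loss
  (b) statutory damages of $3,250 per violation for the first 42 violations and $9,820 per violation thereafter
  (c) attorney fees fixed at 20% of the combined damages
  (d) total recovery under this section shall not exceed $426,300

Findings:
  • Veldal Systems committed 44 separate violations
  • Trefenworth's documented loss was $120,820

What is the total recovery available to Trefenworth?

$332,352

First 42 violations: 42 × $3,250 = $136,500
Remaining violations: (44 − 42) × $9,820 = $19,640
Statutory damages: $136,500 + $19,640 = $156,140
Combined damages: $120,820 + $156,140 = $276,960
Attorney fees: 20% of $276,960 = $55,392
Total before cap: $276,960 + $55,392 = $332,352
Cap at $426,300: $332,352 is within the cap, no reduction.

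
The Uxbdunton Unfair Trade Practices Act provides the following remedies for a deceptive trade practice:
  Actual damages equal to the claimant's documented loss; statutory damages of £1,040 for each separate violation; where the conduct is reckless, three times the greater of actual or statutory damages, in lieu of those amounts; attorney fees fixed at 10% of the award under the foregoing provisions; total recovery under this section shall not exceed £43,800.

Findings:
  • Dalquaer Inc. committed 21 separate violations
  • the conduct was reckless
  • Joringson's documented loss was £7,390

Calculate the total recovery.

£43,800

Statutory damages: 21 × £1,040 = £21,840
Greater of actual damages (£7,390) or statutory damages (£21,840): £21,840
Trebled: 3 × £21,840 = £65,520
Attorney fees: 10% of £65,520 = £6,552
Total before cap: £65,520 + £6,552 = £72,072
Cap at £43,800: £72,072 exceeds the cap → £43,800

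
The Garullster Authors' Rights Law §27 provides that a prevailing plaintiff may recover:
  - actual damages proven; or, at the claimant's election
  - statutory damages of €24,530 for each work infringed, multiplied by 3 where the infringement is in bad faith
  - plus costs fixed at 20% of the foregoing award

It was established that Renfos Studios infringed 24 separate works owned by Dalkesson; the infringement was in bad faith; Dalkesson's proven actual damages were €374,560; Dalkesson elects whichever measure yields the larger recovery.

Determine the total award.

Award: €2,119,392

Statutory damages: 24 × €24,530 = €588,720
Trebled: 3 × €588,720 = €1,766,160
Greater of actual damages (€374,560) or enhanced statutory damages (€1,766,160): €1,766,160
Costs: 20% of €1,766,160 = €353,232
Award plus costs: €1,766,160 + €353,232 = €2,119,392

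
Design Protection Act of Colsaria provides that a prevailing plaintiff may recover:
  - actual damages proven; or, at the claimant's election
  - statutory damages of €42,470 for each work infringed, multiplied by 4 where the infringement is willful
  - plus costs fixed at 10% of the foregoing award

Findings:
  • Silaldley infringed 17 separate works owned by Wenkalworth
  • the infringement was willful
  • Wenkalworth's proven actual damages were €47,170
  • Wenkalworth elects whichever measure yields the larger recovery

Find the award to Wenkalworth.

€3,176,756

Statutory damages: 17 × €42,470 = €721,990
Multiplied by 4: 4 × €721,990 = €2,887,960
Greater of actual damages (€47,170) or enhanced statutory damages (€2,887,960): €2,887,960
Costs: 10% of €2,887,960 = €288,796
Award plus costs: €2,887,960 + €288,796 = €3,176,756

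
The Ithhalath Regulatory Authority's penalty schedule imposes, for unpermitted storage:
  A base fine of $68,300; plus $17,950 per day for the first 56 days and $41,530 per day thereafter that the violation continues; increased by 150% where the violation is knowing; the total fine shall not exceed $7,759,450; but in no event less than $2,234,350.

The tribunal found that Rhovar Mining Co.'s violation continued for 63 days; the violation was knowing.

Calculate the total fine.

$3,410,525

First 56 days: 56 × $17,950 = $1,005,200
Remaining days: (63 − 56) × $41,530 = $290,710
Per-day component: $1,005,200 + $290,710 = $1,295,910
Base plus per-day: $68,300 + $1,295,910 = $1,364,210
Enhancement: 150% of $1,364,210 = $2,046,315
Enhanced fine: $1,364,210 + $2,046,315 = $3,410,525
Cap at $7,759,450: $3,410,525 is within the cap, no reduction.
Minimum $2,234,350: $3,410,525 meets the minimum, no increase.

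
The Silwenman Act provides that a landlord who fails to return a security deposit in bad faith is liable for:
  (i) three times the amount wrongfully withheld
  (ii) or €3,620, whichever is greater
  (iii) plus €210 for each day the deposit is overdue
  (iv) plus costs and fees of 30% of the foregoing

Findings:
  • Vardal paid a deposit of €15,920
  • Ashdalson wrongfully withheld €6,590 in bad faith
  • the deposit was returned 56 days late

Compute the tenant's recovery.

Trebled: 3 × €6,590 = €19,770
Minimum €3,620: €19,770 meets the minimum, no increase.
Late-return penalty: 56 × €210 = €11,760
Damages plus late penalty: €19,770 + €11,760 = €31,530
Costs and fees: 30% of €31,530 = €9,459
Total recovery: €31,530 + €9,459 = €40,989

€40,989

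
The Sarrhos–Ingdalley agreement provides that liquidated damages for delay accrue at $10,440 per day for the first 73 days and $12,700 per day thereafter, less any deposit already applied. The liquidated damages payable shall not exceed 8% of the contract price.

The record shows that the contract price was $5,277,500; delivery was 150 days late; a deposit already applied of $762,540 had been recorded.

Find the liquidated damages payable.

First 73 days: 73 × $10,440 = $762,120
Remaining days: (150 − 73) × $12,700 = $977,900
Accrued per-day damages: $762,120 + $977,900 = $1,740,020
Less deposit already applied: $1,740,020 − $762,540 = $977,480
Cap: 8% of $5,277,500 = $422,200
Cap at $422,200: $977,480 exceeds the cap → $422,200

$422,200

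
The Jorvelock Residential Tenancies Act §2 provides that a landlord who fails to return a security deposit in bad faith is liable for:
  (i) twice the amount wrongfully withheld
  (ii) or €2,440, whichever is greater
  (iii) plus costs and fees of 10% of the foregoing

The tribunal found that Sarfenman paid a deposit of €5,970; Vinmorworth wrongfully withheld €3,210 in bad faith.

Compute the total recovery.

Doubled: 2 × €3,210 = €6,420
Minimum €2,440: €6,420 meets the minimum, no increase.
Costs and fees: 10% of €6,420 = €642
Total recovery: €6,420 + €642 = €7,062

€7,062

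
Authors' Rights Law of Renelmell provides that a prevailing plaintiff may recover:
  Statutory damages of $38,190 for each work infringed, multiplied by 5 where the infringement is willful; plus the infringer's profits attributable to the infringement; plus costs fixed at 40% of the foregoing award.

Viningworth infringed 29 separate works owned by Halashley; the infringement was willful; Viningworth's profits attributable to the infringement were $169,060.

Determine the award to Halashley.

$7,989,254

Statutory damages: 29 × $38,190 = $1,107,510
Multiplied by 5: 5 × $1,107,510 = $5,537,550
Combined award: $5,537,550 + $169,060 = $5,706,610
Costs: 40% of $5,706,610 = $2,282,644
Award plus costs: $5,706,610 + $2,282,644 = $7,989,254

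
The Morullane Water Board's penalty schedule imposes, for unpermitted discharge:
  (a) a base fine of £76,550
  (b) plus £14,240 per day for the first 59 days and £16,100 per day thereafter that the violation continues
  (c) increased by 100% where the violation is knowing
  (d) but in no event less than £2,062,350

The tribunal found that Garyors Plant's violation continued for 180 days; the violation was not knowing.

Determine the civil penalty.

First 59 days: 59 × £14,240 = £840,160
Remaining days: (180 − 59) × £16,100 = £1,948,100
Per-day component: £840,160 + £1,948,100 = £2,788,260
Base plus per-day: £76,550 + £2,788,260 = £2,864,810
The violation was not knowing: no 100% increase.
Minimum £2,062,350: £2,864,810 meets the minimum, no increase.

£2,864,810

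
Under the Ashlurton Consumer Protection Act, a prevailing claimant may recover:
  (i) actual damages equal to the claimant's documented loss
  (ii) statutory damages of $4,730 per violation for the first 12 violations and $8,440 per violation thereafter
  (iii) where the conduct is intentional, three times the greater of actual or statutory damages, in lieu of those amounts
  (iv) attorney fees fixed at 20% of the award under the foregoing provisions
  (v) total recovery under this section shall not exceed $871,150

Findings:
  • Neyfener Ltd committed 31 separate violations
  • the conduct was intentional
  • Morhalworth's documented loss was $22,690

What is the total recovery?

$781,632

First 12 violations: 12 × $4,730 = $56,760
Remaining violations: (31 − 12) × $8,440 = $160,360
Statutory damages: $56,760 + $160,360 = $217,120
Greater of actual damages ($22,690) or statutory damages ($217,120): $217,120
Trebled: 3 × $217,120 = $651,360
Attorney fees: 20% of $651,360 = $130,272
Total before cap: $651,360 + $130,272 = $781,632
Cap at $871,150: $781,632 is within the cap, no reduction.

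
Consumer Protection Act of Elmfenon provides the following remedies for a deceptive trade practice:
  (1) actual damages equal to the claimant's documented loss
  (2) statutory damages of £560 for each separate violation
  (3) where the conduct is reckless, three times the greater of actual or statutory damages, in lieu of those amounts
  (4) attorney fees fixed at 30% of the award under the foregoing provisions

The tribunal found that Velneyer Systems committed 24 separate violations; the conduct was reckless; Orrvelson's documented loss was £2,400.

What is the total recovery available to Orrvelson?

£52,416

Statutory damages: 24 × £560 = £13,440
Greater of actual damages (£2,400) or statutory damages (£13,440): £13,440
Trebled: 3 × £13,440 = £40,320
Attorney fees: 30% of £40,320 = £12,096
Total recovery: £40,320 + £12,096 = £52,416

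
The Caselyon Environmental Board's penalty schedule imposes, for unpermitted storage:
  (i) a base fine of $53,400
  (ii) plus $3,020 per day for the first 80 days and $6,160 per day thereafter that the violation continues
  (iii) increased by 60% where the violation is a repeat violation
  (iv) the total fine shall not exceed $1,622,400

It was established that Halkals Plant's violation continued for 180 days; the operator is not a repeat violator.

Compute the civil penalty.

$911,000

First 80 days: 80 × $3,020 = $241,600
Remaining days: (180 − 80) × $6,160 = $616,000
Per-day component: $241,600 + $616,000 = $857,600
Base plus per-day: $53,400 + $857,600 = $911,000
The operator is not a repeat violator: no 60% increase.
Cap at $1,622,400: $911,000 is within the cap, no reduction.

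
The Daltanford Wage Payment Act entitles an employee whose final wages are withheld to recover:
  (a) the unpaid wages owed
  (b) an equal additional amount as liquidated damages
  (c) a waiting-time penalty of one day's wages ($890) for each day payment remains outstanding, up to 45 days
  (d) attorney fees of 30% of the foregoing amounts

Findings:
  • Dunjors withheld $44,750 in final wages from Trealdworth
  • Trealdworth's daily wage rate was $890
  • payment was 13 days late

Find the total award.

Liquidated damages (equal amount): $44,750
Penalty days: min(13, 45) = 13
Waiting-time penalty: 13 × $890 = $11,570
Subtotal: $44,750 + $44,750 + $11,570 = $101,070
Attorney fees: 30% of $101,070 = $30,321
Total award: $101,070 + $30,321 = $131,391

$131,391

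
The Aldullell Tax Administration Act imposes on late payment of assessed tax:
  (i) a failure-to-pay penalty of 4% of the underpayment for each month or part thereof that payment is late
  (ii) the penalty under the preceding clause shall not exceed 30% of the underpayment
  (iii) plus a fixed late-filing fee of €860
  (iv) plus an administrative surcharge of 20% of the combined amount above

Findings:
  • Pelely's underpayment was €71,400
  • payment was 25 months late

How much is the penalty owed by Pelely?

€26,736

Accrued rate: 4% × 25 = 100%, capped at 30% → 30%
Failure-to-pay penalty: 30% of €71,400 = €21,420
Penalty before surcharge: €21,420 + €860 = €22,280
Administrative surcharge: 20% of €22,280 = €4,456
Total penalty: €22,280 + €4,456 = €26,736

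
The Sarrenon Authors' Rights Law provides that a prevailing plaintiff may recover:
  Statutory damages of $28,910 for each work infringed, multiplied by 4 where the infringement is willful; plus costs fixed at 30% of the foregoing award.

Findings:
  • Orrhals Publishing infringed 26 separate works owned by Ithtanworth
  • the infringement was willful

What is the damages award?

$3,908,632

Statutory damages: 26 × $28,910 = $751,660
Multiplied by 4: 4 × $751,660 = $3,006,640
Costs: 30% of $3,006,640 = $901,992
Award plus costs: $3,006,640 + $901,992 = $3,908,632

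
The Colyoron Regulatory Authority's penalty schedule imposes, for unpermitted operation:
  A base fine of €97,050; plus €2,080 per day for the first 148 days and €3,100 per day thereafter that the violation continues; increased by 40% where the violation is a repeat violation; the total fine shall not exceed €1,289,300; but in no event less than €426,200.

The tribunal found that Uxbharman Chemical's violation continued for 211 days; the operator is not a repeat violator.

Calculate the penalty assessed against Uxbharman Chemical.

€600,190

First 148 days: 148 × €2,080 = €307,840
Remaining days: (211 − 148) × €3,100 = €195,300
Per-day component: €307,840 + €195,300 = €503,140
Base plus per-day: €97,050 + €503,140 = €600,190
The operator is not a repeat violator: no 40% increase.
Cap at €1,289,300: €600,190 is within the cap, no reduction.
Minimum €426,200: €600,190 meets the minimum, no increase.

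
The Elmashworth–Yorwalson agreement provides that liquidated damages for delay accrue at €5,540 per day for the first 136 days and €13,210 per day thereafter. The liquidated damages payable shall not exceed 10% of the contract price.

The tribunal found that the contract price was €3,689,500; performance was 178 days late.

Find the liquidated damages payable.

First 136 days: 136 × €5,540 = €753,440
Remaining days: (178 − 136) × €13,210 = €554,820
Accrued per-day damages: €753,440 + €554,820 = €1,308,260
Cap: 10% of €3,689,500 = €368,950
Cap at €368,950: €1,308,260 exceeds the cap → €368,950

Liquidated damages: €368,950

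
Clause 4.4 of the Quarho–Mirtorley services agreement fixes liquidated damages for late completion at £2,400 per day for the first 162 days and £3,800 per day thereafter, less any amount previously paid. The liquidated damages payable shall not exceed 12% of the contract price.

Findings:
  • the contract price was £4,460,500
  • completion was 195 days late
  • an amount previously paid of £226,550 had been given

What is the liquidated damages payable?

First 162 days: 162 × £2,400 = £388,800
Remaining days: (195 − 162) × £3,800 = £125,400
Accrued per-day damages: £388,800 + £125,400 = £514,200
Less amount previously paid: £514,200 − £226,550 = £287,650
Cap: 12% of £4,460,500 = £535,260
Cap at £535,260: £287,650 is within the cap, no reduction.

£287,650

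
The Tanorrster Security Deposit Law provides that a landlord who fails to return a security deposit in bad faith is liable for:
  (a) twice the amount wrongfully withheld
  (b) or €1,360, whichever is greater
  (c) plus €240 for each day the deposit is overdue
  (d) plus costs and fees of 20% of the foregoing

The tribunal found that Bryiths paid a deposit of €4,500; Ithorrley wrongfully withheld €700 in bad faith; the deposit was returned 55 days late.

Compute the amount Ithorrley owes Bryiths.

€17,520

Doubled: 2 × €700 = €1,400
Minimum €1,360: €1,400 meets the minimum, no increase.
Late-return penalty: 55 × €240 = €13,200
Damages plus late penalty: €1,400 + €13,200 = €14,600
Costs and fees: 20% of €14,600 = €2,920
Total recovery: €14,600 + €2,920 = €17,520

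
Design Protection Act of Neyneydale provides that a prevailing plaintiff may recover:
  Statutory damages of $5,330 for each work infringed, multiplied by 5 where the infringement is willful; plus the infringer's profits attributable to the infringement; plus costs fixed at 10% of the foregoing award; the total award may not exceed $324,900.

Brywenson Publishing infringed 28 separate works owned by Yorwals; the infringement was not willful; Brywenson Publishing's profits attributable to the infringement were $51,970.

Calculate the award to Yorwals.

Statutory damages: 28 × $5,330 = $149,240
Infringement not willful: no ×5 enhancement.
Combined award: $149,240 + $51,970 = $201,210
Costs: 10% of $201,210 = $20,121
Award plus costs: $201,210 + $20,121 = $221,331
Cap at $324,900: $221,331 is within the cap, no reduction.

$221,331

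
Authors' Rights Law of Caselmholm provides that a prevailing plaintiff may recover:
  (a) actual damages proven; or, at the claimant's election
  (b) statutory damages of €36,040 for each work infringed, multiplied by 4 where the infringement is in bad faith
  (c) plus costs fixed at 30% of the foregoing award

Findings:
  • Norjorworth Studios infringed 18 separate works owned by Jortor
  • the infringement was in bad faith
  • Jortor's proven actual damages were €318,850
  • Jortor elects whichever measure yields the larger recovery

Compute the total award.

€3,373,344

Statutory damages: 18 × €36,040 = €648,720
Multiplied by 4: 4 × €648,720 = €2,594,880
Greater of actual damages (€318,850) or enhanced statutory damages (€2,594,880): €2,594,880
Costs: 30% of €2,594,880 = €778,464
Award plus costs: €2,594,880 + €778,464 = €3,373,344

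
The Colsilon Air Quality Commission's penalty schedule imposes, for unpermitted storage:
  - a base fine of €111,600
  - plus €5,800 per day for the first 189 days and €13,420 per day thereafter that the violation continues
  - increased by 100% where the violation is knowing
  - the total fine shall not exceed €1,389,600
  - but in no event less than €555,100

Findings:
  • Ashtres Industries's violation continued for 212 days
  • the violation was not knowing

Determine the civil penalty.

First 189 days: 189 × €5,800 = €1,096,200
Remaining days: (212 − 189) × €13,420 = €308,660
Per-day component: €1,096,200 + €308,660 = €1,404,860
Base plus per-day: €111,600 + €1,404,860 = €1,516,460
The violation was not knowing: no 100% increase.
Cap at €1,389,600: €1,516,460 exceeds the cap → €1,389,600
Minimum €555,100: €1,389,600 meets the minimum, no increase.

€1,389,600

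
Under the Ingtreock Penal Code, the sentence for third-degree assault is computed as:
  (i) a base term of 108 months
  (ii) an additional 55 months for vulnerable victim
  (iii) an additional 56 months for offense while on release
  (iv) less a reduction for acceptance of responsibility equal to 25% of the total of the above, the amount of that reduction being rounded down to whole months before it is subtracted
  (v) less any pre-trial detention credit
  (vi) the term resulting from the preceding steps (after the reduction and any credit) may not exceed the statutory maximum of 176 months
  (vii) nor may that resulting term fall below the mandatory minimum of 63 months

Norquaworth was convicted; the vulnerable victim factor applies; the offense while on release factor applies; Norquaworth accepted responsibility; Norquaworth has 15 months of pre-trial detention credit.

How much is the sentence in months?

150 months

Vulnerable victim enhancement: +55 months
Offense while on release enhancement: +56 months
Adjusted term: 108 months + 55 months + 56 months = 219 months
Acceptance of responsibility reduction: 25% of 219 months = 54 months (rounded down)
After reduction: 219 − 54 = 165 months
Less pre-trial detention credit: 165 months − 15 months = 150 months
Cap at 176 months: 150 months is within the cap, no reduction.
Minimum 63 months: 150 months meets the minimum, no increase.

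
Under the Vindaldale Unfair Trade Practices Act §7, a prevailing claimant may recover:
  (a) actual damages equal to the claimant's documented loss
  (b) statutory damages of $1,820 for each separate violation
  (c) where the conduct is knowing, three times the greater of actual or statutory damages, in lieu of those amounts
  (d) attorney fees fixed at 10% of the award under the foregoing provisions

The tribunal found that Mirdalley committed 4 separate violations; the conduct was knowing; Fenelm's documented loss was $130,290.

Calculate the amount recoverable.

Statutory damages: 4 × $1,820 = $7,280
Greater of actual damages ($130,290) or statutory damages ($7,280): $130,290
Trebled: 3 × $130,290 = $390,870
Attorney fees: 10% of $390,870 = $39,087
Total recovery: $390,870 + $39,087 = $429,957

$429,957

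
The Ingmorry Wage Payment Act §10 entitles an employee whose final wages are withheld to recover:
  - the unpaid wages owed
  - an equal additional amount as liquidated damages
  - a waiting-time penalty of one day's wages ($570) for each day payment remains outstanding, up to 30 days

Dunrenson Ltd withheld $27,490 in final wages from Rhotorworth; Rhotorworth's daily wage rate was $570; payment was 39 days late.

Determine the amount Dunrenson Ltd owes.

Liquidated damages (equal amount): $27,490
Penalty days: min(39, 30) = 30
Waiting-time penalty: 30 × $570 = $17,100
Total award: $27,490 + $27,490 + $17,100 = $72,080

$72,080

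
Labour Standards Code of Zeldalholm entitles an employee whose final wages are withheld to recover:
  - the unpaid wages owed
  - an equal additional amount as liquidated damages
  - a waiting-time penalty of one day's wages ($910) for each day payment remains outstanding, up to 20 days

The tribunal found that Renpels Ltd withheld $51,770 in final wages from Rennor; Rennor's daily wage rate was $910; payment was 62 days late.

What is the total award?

Total award: $121,740

Liquidated damages (equal amount): $51,770
Penalty days: min(62, 20) = 20
Waiting-time penalty: 20 × $910 = $18,200
Total award: $51,770 + $51,770 + $18,200 = $121,740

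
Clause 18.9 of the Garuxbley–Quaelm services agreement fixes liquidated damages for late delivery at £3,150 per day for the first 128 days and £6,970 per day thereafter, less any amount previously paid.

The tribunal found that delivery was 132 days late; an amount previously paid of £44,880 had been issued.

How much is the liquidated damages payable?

£386,200

First 128 days: 128 × £3,150 = £403,200
Remaining days: (132 − 128) × £6,970 = £27,880
Accrued per-day damages: £403,200 + £27,880 = £431,080
Less amount previously paid: £431,080 − £44,880 = £386,200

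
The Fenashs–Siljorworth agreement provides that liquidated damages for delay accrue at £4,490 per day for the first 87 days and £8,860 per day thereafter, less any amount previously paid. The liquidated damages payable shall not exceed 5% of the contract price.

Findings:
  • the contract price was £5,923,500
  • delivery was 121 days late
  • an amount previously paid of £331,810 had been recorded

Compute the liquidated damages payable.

First 87 days: 87 × £4,490 = £390,630
Remaining days: (121 − 87) × £8,860 = £301,240
Accrued per-day damages: £390,630 + £301,240 = £691,870
Less amount previously paid: £691,870 − £331,810 = £360,060
Cap: 5% of £5,923,500 = £296,175
Cap at £296,175: £360,060 exceeds the cap → £296,175

£296,175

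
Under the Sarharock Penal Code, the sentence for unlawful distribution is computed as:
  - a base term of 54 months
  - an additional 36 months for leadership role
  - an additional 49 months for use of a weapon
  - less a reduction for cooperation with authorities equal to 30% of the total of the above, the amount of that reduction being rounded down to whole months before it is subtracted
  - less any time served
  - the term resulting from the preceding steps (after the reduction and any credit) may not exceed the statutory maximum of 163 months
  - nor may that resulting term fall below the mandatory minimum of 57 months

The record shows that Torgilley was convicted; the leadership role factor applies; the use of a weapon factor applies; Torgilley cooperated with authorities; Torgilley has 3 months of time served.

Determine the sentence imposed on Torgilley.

95 months

Leadership role enhancement: +36 months
Use of a weapon enhancement: +49 months
Adjusted term: 54 months + 36 months + 49 months = 139 months
Cooperation with authorities reduction: 30% of 139 months = 41 months (rounded down)
After reduction: 139 − 41 = 98 months
Less time served: 98 months − 3 months = 95 months
Cap at 163 months: 95 months is within the cap, no reduction.
Minimum 57 months: 95 months meets the minimum, no increase.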